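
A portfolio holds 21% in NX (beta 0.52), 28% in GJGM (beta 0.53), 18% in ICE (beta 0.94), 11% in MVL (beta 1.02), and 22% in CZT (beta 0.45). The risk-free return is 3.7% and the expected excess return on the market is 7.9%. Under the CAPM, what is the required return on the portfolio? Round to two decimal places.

β_P = Σ w_i β_i = 0.21×0.52 + 0.28×0.53 + 0.18×0.94 + 0.11×1.02 + 0.22×0.45 = 0.6380
E(R_P) = R_f + β_P × MRP = 3.7% + 0.6380 × 7.9% = 8.74%

8.74%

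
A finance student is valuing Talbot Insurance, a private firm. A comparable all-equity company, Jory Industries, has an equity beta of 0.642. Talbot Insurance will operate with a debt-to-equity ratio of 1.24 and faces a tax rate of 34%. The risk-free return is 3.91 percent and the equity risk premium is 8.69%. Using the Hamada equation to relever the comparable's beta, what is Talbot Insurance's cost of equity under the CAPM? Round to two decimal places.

14.05%

β_L = β_U × [1 + (1 − t)(D/E)] = 0.642 × [1 + (1 − 0.34) × 1.24]
    = 0.642 × [1 + 0.66 × 1.24] = 0.642 × 1.8184 = 1.1674
E(R) = R_f + β_L × MRP = 3.91% + 1.1674 × 8.69% = 14.05%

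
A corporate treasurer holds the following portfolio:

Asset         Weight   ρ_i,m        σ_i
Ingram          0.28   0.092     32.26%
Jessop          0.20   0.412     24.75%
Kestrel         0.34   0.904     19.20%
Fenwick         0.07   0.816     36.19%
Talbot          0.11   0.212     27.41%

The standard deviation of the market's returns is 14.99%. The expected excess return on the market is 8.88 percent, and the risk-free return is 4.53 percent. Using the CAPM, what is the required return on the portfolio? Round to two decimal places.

β_Ingram = 0.092 × 32.26% / 14.99% = 0.1980
β_Jessop = 0.412 × 24.75% / 14.99% = 0.6803
β_Kestrel = 0.904 × 19.20% / 14.99% = 1.1579
β_Fenwick = 0.816 × 36.19% / 14.99% = 1.9700
β_Talbot = 0.212 × 27.41% / 14.99% = 0.3877
β_P = Σ w_i β_i = 0.28×0.1980 + 0.20×0.6803 + 0.34×1.1579 + 0.07×1.9700 + 0.11×0.3877 = 0.7657
E(R_P) = R_f + β_P × MRP = 4.53% + 0.7657 × 8.88% = 11.33%

11.33%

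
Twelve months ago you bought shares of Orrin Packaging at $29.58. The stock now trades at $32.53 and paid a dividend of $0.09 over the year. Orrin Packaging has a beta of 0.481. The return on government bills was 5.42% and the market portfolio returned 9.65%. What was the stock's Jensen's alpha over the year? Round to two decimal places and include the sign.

+2.82%

Realised HPR = (P1 + D1 − P0) / P0 = (32.53 + 0.09 − 29.58) / 29.58 = 3.04 / 29.58 = 10.2772%
MRP = 9.65% − 5.42% = 4.23%
CAPM required = R_f + β·MRP = 5.42% + 0.481 × 4.23% = 7.45463%
α = realised − required = 10.2772% − 7.45463% = +2.82%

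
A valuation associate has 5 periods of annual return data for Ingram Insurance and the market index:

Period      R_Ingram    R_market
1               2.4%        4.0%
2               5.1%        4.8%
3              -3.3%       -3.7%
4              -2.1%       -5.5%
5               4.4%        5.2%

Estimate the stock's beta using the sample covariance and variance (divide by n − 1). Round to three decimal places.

Mean R_i = (2.4 + 5.1 − 3.3 − 2.1 + 4.4) / 5 = 1.3000%
Mean R_m = (4.0 + 4.8 − 3.7 − 5.5 + 5.2) / 5 = 0.9600%
Σ(R_i − R̄_i)(R_m − R̄_m) = 74.4800  ⇒  Cov = 74.4800 / 4 = 18.6200
Σ(R_m − R̄_m)² = 105.4120  ⇒  Var(R_m) = 105.4120 / 4 = 26.3530
β = Cov / Var(R_m) = 18.6200 / 26.3530 = 0.7066

0.707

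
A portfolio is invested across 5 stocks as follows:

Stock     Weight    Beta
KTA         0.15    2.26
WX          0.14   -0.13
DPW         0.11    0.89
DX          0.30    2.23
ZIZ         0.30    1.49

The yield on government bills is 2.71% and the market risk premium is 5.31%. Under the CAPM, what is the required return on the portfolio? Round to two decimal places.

10.86%

β_P = Σ w_i β_i = 0.15×2.26 + 0.14×-0.13 + 0.11×0.89 + 0.30×2.23 + 0.30×1.49 = 1.5347
E(R_P) = R_f + β_P × MRP = 2.71% + 1.5347 × 5.31% = 10.86%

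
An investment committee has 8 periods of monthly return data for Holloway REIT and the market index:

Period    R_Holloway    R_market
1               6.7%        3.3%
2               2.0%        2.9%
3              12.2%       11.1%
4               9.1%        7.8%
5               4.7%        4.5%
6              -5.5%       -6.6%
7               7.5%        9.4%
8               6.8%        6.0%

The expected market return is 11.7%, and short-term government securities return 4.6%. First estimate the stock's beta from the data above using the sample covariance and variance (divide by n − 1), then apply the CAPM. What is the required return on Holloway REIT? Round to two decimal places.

Mean R_i = (6.7 + 2.0 + 12.2 + 9.1 + 4.7 − 5.5 + 7.5 + 6.8) / 8 = 5.4375%
Mean R_m = (3.3 + 2.9 + 11.1 + 7.8 + 4.5 − 6.6 + 9.4 + 6.0) / 8 = 4.8000%
Σ(R_i − R̄_i)(R_m − R̄_m) = 194.2600  ⇒  Cov = 194.2600 / 7 = 27.7514
Σ(R_m − R̄_m)² = 207.2000  ⇒  Var(R_m) = 207.2000 / 7 = 29.6000
β = Cov / Var(R_m) = 27.7514 / 29.6000 = 0.9375
MRP = 11.7% − 4.6% = 7.10%
E(R) = R_f + β × MRP = 4.6% + 0.9375 × 7.1% = 11.26%

11.26%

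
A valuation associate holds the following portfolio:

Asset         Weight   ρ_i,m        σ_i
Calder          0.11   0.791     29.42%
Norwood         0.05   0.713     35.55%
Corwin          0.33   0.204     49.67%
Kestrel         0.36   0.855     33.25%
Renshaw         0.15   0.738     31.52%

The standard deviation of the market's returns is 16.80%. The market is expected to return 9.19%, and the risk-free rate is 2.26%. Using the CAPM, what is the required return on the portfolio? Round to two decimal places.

10.88%

β_Calder = 0.791 × 29.42% / 16.80% = 1.3852
β_Norwood = 0.713 × 35.55% / 16.80% = 1.5088
β_Corwin = 0.204 × 49.67% / 16.80% = 0.6031
β_Kestrel = 0.855 × 33.25% / 16.80% = 1.6922
β_Renshaw = 0.738 × 31.52% / 16.80% = 1.3846
β_P = Σ w_i β_i = 0.11×1.3852 + 0.05×1.5088 + 0.33×0.6031 + 0.36×1.6922 + 0.15×1.3846 = 1.2437
MRP = 9.19% − 2.26% = 6.93%
E(R_P) = R_f + β_P × MRP = 2.26% + 1.2437 × 6.93% = 10.88%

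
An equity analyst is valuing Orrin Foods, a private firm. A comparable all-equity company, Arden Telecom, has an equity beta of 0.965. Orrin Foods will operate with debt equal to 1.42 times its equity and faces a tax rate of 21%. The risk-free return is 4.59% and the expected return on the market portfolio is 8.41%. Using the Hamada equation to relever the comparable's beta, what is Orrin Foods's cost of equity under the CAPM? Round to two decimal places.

12.41%

β_L = β_U × [1 + (1 − t)(D/E)] = 0.965 × [1 + (1 − 0.21) × 1.42]
    = 0.965 × [1 + 0.79 × 1.42] = 0.965 × 2.1218 = 2.0475
MRP = 8.41% − 4.59% = 3.82%
E(R) = R_f + β_L × MRP = 4.59% + 2.0475 × 3.82% = 12.41%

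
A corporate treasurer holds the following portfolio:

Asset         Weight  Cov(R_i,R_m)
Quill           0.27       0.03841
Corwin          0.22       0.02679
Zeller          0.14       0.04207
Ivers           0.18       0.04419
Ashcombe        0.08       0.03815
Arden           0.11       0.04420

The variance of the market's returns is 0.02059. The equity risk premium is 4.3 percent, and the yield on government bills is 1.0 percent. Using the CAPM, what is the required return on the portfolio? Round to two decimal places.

β_Quill = 0.03841 / 0.02059 = 1.8655
β_Corwin = 0.02679 / 0.02059 = 1.3011
β_Zeller = 0.04207 / 0.02059 = 2.0432
β_Ivers = 0.04419 / 0.02059 = 2.1462
β_Ashcombe = 0.03815 / 0.02059 = 1.8528
β_Arden = 0.04420 / 0.02059 = 2.1467
β_P = Σ w_i β_i = 0.27×1.8655 + 0.22×1.3011 + 0.14×2.0432 + 0.18×2.1462 + 0.08×1.8528 + 0.11×2.1467 = 1.8467
E(R_P) = R_f + β_P × MRP = 1.0% + 1.8467 × 4.3% = 8.94%

8.94%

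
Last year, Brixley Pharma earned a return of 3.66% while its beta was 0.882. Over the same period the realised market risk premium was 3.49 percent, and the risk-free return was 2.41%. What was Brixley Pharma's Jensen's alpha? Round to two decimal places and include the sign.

-1.83%

CAPM benchmark = R_f + β(R_m − R_f) = 2.41% + 0.882 × 3.49% = 5.48818%
α = actual − benchmark = 3.66% − 5.48818% = -1.83%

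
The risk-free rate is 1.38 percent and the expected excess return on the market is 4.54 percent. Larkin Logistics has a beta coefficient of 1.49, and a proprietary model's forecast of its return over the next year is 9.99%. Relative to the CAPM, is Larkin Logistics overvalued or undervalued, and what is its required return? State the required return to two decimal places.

Undervalued; required return 8.14%

Required return = R_f + β·MRP = 1.38% + 1.49 × 4.54% = 8.14%
Forecast 9.99% > required 8.14% → the stock plots above the SML → undervalued.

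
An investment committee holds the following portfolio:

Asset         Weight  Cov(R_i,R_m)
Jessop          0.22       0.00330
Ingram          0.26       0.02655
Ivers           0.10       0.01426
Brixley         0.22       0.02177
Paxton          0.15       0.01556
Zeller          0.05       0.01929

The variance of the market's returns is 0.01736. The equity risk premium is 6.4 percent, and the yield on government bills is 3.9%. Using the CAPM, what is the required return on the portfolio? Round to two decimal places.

10.22%

β_Jessop = 0.00330 / 0.01736 = 0.1901
β_Ingram = 0.02655 / 0.01736 = 1.5294
β_Ivers = 0.01426 / 0.01736 = 0.8214
β_Brixley = 0.02177 / 0.01736 = 1.2540
β_Paxton = 0.01556 / 0.01736 = 0.8963
β_Zeller = 0.01929 / 0.01736 = 1.1112
β_P = Σ w_i β_i = 0.22×0.1901 + 0.26×1.5294 + 0.10×0.8214 + 0.22×1.2540 + 0.15×0.8963 + 0.05×1.1112 = 0.9875
E(R_P) = R_f + β_P × MRP = 3.9% + 0.9875 × 6.4% = 10.22%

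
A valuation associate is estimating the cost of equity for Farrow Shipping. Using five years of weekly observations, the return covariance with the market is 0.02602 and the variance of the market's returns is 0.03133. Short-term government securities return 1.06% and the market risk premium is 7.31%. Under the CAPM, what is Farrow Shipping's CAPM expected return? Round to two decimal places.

7.13%

β = Cov(R_i, R_m) / Var(R_m) = 0.02602 / 0.03133 = 0.8305
E(R) = R_f + β × MRP = 1.06% + 0.8305 × 7.31% = 7.13%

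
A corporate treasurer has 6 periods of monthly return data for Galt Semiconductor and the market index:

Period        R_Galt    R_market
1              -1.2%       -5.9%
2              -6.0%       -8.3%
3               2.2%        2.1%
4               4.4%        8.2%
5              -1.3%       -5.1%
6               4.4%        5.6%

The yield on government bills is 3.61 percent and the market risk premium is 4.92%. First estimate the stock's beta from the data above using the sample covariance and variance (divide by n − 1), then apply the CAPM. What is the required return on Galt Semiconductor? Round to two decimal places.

6.39%

Mean R_i = (-1.2 − 6.0 + 2.2 + 4.4 − 1.3 + 4.4) / 6 = 0.4167%
Mean R_m = (-5.9 − 8.3 + 2.1 + 8.2 − 5.1 + 5.6) / 6 = -0.5667%
Σ(R_i − R̄_i)(R_m − R̄_m) = 130.2667  ⇒  Cov = 130.2667 / 5 = 26.0533
Σ(R_m − R̄_m)² = 230.7933  ⇒  Var(R_m) = 230.7933 / 5 = 46.1587
β = Cov / Var(R_m) = 26.0533 / 46.1587 = 0.5644
E(R) = R_f + β × MRP = 3.61% + 0.5644 × 4.92% = 6.39%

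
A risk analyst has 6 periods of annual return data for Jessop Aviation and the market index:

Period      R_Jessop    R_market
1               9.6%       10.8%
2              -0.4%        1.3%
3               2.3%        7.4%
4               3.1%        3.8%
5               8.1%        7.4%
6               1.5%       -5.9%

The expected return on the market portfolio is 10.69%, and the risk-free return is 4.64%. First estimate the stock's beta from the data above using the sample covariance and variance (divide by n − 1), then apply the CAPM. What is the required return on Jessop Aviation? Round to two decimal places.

Mean R_i = (9.6 − 0.4 + 2.3 + 3.1 + 8.1 + 1.5) / 6 = 4.0333%
Mean R_m = (10.8 + 1.3 + 7.4 + 3.8 + 7.4 − 5.9) / 6 = 4.1333%
Σ(R_i − R̄_i)(R_m − R̄_m) = 83.0233  ⇒  Cov = 83.0233 / 5 = 16.6047
Σ(R_m − R̄_m)² = 174.5933  ⇒  Var(R_m) = 174.5933 / 5 = 34.9187
β = Cov / Var(R_m) = 16.6047 / 34.9187 = 0.4755
MRP = 10.69% − 4.64% = 6.05%
E(R) = R_f + β × MRP = 4.64% + 0.4755 × 6.05% = 7.52%

7.52%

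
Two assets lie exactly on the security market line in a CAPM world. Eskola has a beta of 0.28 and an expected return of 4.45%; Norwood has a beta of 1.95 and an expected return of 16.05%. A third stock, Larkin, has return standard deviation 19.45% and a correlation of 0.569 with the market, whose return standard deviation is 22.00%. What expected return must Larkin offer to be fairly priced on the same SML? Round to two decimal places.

MRP = (16.05% − 4.45%) / (1.95 − 0.28) = 6.9461%
R_f = 4.45% − 0.28 × 6.9461% = 2.5051%
β_Larkin = ρ·σ_i/σ_m = 0.569 × 19.45 / 22.00 = 0.5030
E(R_Larkin) = R_f + β × MRP = 2.5051% + 0.5030 × 6.9461% = 6.00%

6.00%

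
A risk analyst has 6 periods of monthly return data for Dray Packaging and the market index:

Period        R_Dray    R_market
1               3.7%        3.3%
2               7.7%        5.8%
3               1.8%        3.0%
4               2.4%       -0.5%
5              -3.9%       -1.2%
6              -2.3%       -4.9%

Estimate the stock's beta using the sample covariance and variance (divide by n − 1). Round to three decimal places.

0.922

Mean R_i = (3.7 + 7.7 + 1.8 + 2.4 − 3.9 − 2.3) / 6 = 1.5667%
Mean R_m = (3.3 + 5.8 + 3.0 − 0.5 − 1.2 − 4.9) / 6 = 0.9167%
Σ(R_i − R̄_i)(R_m − R̄_m) = 68.4033  ⇒  Cov = 68.4033 / 5 = 13.6807
Σ(R_m − R̄_m)² = 74.1883  ⇒  Var(R_m) = 74.1883 / 5 = 14.8377
β = Cov / Var(R_m) = 13.6807 / 14.8377 = 0.9220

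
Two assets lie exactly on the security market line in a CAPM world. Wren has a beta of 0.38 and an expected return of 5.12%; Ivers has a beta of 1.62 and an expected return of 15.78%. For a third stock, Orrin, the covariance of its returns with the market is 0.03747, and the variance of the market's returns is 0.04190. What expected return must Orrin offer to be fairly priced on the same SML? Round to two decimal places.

9.54%

MRP = (15.78% − 5.12%) / (1.62 − 0.38) = 8.5968%
R_f = 5.12% − 0.38 × 8.5968% = 1.8532%
β_Orrin = Cov / Var(R_m) = 0.03747 / 0.04190 = 0.8943
E(R_Orrin) = R_f + β × MRP = 1.8532% + 0.8943 × 8.5968% = 9.54%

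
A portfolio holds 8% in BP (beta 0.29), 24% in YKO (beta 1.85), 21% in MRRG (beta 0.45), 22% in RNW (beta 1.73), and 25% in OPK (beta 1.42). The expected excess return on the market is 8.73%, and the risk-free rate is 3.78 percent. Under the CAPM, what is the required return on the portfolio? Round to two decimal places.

β_P = Σ w_i β_i = 0.08×0.29 + 0.24×1.85 + 0.21×0.45 + 0.22×1.73 + 0.25×1.42 = 1.2973
E(R_P) = R_f + β_P × MRP = 3.78% + 1.2973 × 8.73% = 15.11%

15.11%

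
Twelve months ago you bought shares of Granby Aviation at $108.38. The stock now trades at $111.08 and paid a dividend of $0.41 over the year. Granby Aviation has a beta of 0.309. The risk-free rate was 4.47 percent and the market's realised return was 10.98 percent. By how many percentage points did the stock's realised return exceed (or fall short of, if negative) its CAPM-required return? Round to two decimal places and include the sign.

-3.61%

Realised HPR = (P1 + D1 − P0) / P0 = (111.08 + 0.41 − 108.38) / 108.38 = 3.11 / 108.38 = 2.8695%
MRP = 10.98% − 4.47% = 6.51%
CAPM required = R_f + β·MRP = 4.47% + 0.309 × 6.51% = 6.48159%
α = realised − required = 2.8695% − 6.48159% = -3.61%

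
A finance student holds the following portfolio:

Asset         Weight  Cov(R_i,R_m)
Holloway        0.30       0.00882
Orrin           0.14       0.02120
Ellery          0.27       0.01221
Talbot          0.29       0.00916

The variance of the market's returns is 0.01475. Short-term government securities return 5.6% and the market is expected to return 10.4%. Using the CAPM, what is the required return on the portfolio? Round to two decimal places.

β_Holloway = 0.00882 / 0.01475 = 0.5980
β_Orrin = 0.02120 / 0.01475 = 1.4373
β_Ellery = 0.01221 / 0.01475 = 0.8278
β_Talbot = 0.00916 / 0.01475 = 0.6210
β_P = Σ w_i β_i = 0.30×0.5980 + 0.14×1.4373 + 0.27×0.8278 + 0.29×0.6210 = 0.7842
MRP = 10.4% − 5.6% = 4.80%
E(R_P) = R_f + β_P × MRP = 5.6% + 0.7842 × 4.8% = 9.36%

9.36%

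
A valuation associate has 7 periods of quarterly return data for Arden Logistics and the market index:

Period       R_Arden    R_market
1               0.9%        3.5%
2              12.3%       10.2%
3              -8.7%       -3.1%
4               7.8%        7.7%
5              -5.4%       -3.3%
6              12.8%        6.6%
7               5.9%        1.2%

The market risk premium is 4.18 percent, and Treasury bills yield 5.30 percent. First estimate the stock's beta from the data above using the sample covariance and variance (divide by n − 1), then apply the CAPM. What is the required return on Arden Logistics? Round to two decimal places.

Mean R_i = (0.9 + 12.3 − 8.7 + 7.8 − 5.4 + 12.8 + 5.9) / 7 = 3.6571%
Mean R_m = (3.5 + 10.2 − 3.1 + 7.7 − 3.3 + 6.6 + 1.2) / 7 = 3.2571%
Σ(R_i − R̄_i)(R_m − R̄_m) = 241.6371  ⇒  Cov = 241.6371 / 6 = 40.2729
Σ(R_m − R̄_m)² = 166.8171  ⇒  Var(R_m) = 166.8171 / 6 = 27.8029
β = Cov / Var(R_m) = 40.2729 / 27.8029 = 1.4485
E(R) = R_f + β × MRP = 5.30% + 1.4485 × 4.18% = 11.35%

11.35%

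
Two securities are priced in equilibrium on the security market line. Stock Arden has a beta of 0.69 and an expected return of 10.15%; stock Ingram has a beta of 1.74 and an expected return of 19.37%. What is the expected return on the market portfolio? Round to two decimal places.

12.87%

Both satisfy E(R) = R_f + β·MRP, so the slope of the SML is
MRP = (19.37% − 10.15%) / (1.74 − 0.69) = 9.22% / 1.05 = 8.7810%
R_f = E(R_Arden) − β_Arden·MRP = 10.15% − 0.69 × 8.7810% = 4.0911%
E(R_m) = R_f + MRP = 4.0911% + 8.7810% = 12.87%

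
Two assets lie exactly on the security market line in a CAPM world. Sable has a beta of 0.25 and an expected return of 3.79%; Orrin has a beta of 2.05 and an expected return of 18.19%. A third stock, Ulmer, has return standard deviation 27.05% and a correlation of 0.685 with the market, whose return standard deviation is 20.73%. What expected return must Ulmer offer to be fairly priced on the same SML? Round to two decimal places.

MRP = (18.19% − 3.79%) / (2.05 − 0.25) = 8.0000%
R_f = 3.79% − 0.25 × 8.0000% = 1.7900%
β_Ulmer = ρ·σ_i/σ_m = 0.685 × 27.05 / 20.73 = 0.8938
E(R_Ulmer) = R_f + β × MRP = 1.7900% + 0.8938 × 8.0000% = 8.94%

8.94%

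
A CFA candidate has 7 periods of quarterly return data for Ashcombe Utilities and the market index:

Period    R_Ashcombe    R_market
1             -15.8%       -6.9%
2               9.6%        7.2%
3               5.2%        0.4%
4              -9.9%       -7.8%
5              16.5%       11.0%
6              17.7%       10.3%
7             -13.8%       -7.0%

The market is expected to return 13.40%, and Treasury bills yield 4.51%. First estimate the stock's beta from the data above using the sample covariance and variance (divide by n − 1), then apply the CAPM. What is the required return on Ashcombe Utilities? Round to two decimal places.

19.18%

Mean R_i = (-15.8 + 9.6 + 5.2 − 9.9 + 16.5 + 17.7 − 13.8) / 7 = 1.3571%
Mean R_m = (-6.9 + 7.2 + 0.4 − 7.8 + 11.0 + 10.3 − 7.0) / 7 = 1.0286%
Σ(R_i − R̄_i)(R_m − R̄_m) = 708.0786  ⇒  Cov = 708.0786 / 6 = 118.0131
Σ(R_m − R̄_m)² = 429.1343  ⇒  Var(R_m) = 429.1343 / 6 = 71.5224
β = Cov / Var(R_m) = 118.0131 / 71.5224 = 1.6500
MRP = 13.40% − 4.51% = 8.89%
E(R) = R_f + β × MRP = 4.51% + 1.6500 × 8.89% = 19.18%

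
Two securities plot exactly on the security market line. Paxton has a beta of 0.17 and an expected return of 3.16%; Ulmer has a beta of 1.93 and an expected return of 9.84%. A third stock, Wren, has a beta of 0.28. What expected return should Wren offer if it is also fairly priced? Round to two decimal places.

3.58%

MRP (SML slope) = (9.84% − 3.16%) / (1.93 − 0.17) = 6.68% / 1.76 = 3.7955%
R_f (intercept) = 3.16% − 0.17 × 3.7955% = 2.5148%
E(R_Wren) = R_f + β × MRP = 2.5148% + 0.28 × 3.7955% = 3.58%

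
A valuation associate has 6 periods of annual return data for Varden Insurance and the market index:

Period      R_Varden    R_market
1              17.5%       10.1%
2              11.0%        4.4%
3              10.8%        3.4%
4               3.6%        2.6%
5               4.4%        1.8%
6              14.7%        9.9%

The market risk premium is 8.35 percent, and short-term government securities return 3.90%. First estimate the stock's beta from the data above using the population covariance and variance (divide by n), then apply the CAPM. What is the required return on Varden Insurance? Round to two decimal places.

Mean R_i = (17.5 + 11.0 + 10.8 + 3.6 + 4.4 + 14.7) / 6 = 10.3333%
Mean R_m = (10.1 + 4.4 + 3.4 + 2.6 + 1.8 + 9.9) / 6 = 5.3667%
Σ(R_i − R̄_i)(R_m − R̄_m) = 91.9467  ⇒  Cov = 91.9467 / 6 = 15.3245
Σ(R_m − R̄_m)² = 68.1333  ⇒  Var(R_m) = 68.1333 / 6 = 11.3556
β = Cov / Var(R_m) = 15.3245 / 11.3556 = 1.3495
E(R) = R_f + β × MRP = 3.90% + 1.3495 × 8.35% = 15.17%

15.17%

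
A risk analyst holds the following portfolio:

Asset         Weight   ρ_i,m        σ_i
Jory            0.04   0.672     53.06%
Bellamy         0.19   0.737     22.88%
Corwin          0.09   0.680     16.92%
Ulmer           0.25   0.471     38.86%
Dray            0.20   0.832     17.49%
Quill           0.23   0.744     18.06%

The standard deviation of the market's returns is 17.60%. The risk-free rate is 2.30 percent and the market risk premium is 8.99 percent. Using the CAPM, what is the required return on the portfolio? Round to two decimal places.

β_Jory = 0.672 × 53.06% / 17.60% = 2.0259
β_Bellamy = 0.737 × 22.88% / 17.60% = 0.9581
β_Corwin = 0.680 × 16.92% / 17.60% = 0.6537
β_Ulmer = 0.471 × 38.86% / 17.60% = 1.0399
β_Dray = 0.832 × 17.49% / 17.60% = 0.8268
β_Quill = 0.744 × 18.06% / 17.60% = 0.7634
β_P = Σ w_i β_i = 0.04×2.0259 + 0.19×0.9581 + 0.09×0.6537 + 0.25×1.0399 + 0.20×0.8268 + 0.23×0.7634 = 0.9228
E(R_P) = R_f + β_P × MRP = 2.30% + 0.9228 × 8.99% = 10.60%

10.60%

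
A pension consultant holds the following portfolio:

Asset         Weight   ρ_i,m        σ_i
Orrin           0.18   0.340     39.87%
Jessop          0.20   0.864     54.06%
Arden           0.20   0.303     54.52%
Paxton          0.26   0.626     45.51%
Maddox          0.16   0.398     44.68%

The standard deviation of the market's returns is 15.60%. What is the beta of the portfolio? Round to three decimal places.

1.624

β_Orrin = 0.340 × 39.87% / 15.60% = 0.8690
β_Jessop = 0.864 × 54.06% / 15.60% = 2.9941
β_Arden = 0.303 × 54.52% / 15.60% = 1.0589
β_Paxton = 0.626 × 45.51% / 15.60% = 1.8262
β_Maddox = 0.398 × 44.68% / 15.60% = 1.1399
β_P = Σ w_i β_i = 0.18×0.8690 + 0.20×2.9941 + 0.20×1.0589 + 0.26×1.8262 + 0.16×1.1399 = 1.6242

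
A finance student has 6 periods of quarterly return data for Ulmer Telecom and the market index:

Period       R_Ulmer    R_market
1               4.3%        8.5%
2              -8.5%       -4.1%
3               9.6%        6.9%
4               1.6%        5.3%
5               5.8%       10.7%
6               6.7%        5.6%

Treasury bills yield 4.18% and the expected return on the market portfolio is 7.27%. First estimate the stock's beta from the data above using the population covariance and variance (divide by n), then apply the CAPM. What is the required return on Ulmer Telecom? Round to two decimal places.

7.47%

Mean R_i = (4.3 − 8.5 + 9.6 + 1.6 + 5.8 + 6.7) / 6 = 3.2500%
Mean R_m = (8.5 − 4.1 + 6.9 + 5.3 + 10.7 + 5.6) / 6 = 5.4833%
Σ(R_i − R̄_i)(R_m − R̄_m) = 138.7750  ⇒  Cov = 138.7750 / 6 = 23.1292
Σ(R_m − R̄_m)² = 130.2083  ⇒  Var(R_m) = 130.2083 / 6 = 21.7014
β = Cov / Var(R_m) = 23.1292 / 21.7014 = 1.0658
MRP = 7.27% − 4.18% = 3.09%
E(R) = R_f + β × MRP = 4.18% + 1.0658 × 3.09% = 7.47%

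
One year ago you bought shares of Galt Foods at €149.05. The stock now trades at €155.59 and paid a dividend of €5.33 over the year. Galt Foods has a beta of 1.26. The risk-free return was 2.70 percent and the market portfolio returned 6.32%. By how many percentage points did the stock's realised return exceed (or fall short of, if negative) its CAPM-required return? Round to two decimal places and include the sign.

+0.70%

Realised HPR = (P1 + D1 − P0) / P0 = (155.59 + 5.33 − 149.05) / 149.05 = 11.87 / 149.05 = 7.9638%
MRP = 6.32% − 2.70% = 3.62%
CAPM required = R_f + β·MRP = 2.70% + 1.26 × 3.62% = 7.2612%
α = realised − required = 7.9638% − 7.2612% = +0.70%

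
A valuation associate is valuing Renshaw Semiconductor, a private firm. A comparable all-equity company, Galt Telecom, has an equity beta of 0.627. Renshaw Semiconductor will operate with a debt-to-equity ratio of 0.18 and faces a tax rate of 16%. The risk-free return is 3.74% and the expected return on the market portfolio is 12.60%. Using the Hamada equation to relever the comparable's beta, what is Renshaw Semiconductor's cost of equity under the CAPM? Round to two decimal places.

10.14%

β_L = β_U × [1 + (1 − t)(D/E)] = 0.627 × [1 + (1 − 0.16) × 0.18]
    = 0.627 × [1 + 0.84 × 0.18] = 0.627 × 1.1512 = 0.7218
MRP = 12.60% − 3.74% = 8.86%
E(R) = R_f + β_L × MRP = 3.74% + 0.7218 × 8.86% = 10.14%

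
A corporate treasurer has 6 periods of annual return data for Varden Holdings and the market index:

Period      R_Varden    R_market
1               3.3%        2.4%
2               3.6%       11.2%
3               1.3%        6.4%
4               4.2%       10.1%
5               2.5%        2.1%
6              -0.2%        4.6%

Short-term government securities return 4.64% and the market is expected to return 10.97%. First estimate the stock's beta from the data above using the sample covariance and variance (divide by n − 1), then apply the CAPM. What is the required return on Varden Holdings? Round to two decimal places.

5.76%

Mean R_i = (3.3 + 3.6 + 1.3 + 4.2 + 2.5 − 0.2) / 6 = 2.4500%
Mean R_m = (2.4 + 11.2 + 6.4 + 10.1 + 2.1 + 4.6) / 6 = 6.1333%
Σ(R_i − R̄_i)(R_m − R̄_m) = 13.1500  ⇒  Cov = 13.1500 / 5 = 2.6300
Σ(R_m − R̄_m)² = 74.0333  ⇒  Var(R_m) = 74.0333 / 5 = 14.8067
β = Cov / Var(R_m) = 2.6300 / 14.8067 = 0.1776
MRP = 10.97% − 4.64% = 6.33%
E(R) = R_f + β × MRP = 4.64% + 0.1776 × 6.33% = 5.76%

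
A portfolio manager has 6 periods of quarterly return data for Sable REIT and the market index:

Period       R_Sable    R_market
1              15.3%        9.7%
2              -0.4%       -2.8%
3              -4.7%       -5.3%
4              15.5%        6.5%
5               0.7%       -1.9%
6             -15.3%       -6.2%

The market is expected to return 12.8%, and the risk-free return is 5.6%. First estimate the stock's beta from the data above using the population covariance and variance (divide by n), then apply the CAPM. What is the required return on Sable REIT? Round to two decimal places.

17.99%

Mean R_i = (15.3 − 0.4 − 4.7 + 15.5 + 0.7 − 15.3) / 6 = 1.8500%
Mean R_m = (9.7 − 2.8 − 5.3 + 6.5 − 1.9 − 6.2) / 6 = 0.0000%
Σ(R_i − R̄_i)(R_m − R̄_m) = 368.7200  ⇒  Cov = 368.7200 / 6 = 61.4533
Σ(R_m − R̄_m)² = 214.3200  ⇒  Var(R_m) = 214.3200 / 6 = 35.7200
β = Cov / Var(R_m) = 61.4533 / 35.7200 = 1.7204
MRP = 12.8% − 5.6% = 7.20%
E(R) = R_f + β × MRP = 5.6% + 1.7204 × 7.2% = 17.99%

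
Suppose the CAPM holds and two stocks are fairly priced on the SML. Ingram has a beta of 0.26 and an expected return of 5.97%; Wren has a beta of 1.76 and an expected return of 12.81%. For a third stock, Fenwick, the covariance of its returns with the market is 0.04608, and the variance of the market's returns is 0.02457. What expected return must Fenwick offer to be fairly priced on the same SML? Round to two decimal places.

MRP = (12.81% − 5.97%) / (1.76 − 0.26) = 4.5600%
R_f = 5.97% − 0.26 × 4.5600% = 4.7844%
β_Fenwick = Cov / Var(R_m) = 0.04608 / 0.02457 = 1.8755
E(R_Fenwick) = R_f + β × MRP = 4.7844% + 1.8755 × 4.5600% = 13.34%

13.34%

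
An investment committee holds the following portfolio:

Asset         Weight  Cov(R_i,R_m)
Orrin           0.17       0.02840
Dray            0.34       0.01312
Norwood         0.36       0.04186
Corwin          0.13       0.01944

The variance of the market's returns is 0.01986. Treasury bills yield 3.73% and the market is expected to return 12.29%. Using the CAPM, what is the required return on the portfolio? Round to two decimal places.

15.32%

β_Orrin = 0.02840 / 0.01986 = 1.4300
β_Dray = 0.01312 / 0.01986 = 0.6606
β_Norwood = 0.04186 / 0.01986 = 2.1078
β_Corwin = 0.01944 / 0.01986 = 0.9789
β_P = Σ w_i β_i = 0.17×1.4300 + 0.34×0.6606 + 0.36×2.1078 + 0.13×0.9789 = 1.3538
MRP = 12.29% − 3.73% = 8.56%
E(R_P) = R_f + β_P × MRP = 3.73% + 1.3538 × 8.56% = 15.32%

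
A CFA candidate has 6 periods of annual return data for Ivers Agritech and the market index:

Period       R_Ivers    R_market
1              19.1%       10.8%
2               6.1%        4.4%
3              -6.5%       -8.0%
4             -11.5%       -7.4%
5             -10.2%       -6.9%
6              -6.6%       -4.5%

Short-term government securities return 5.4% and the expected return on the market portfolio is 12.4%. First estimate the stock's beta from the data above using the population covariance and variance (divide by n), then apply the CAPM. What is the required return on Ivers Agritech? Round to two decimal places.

Mean R_i = (19.1 + 6.1 − 6.5 − 11.5 − 10.2 − 6.6) / 6 = -1.6000%
Mean R_m = (10.8 + 4.4 − 8.0 − 7.4 − 6.9 − 4.5) / 6 = -1.9333%
Σ(R_i − R̄_i)(R_m − R̄_m) = 451.7400  ⇒  Cov = 451.7400 / 6 = 75.2900
Σ(R_m − R̄_m)² = 300.1933  ⇒  Var(R_m) = 300.1933 / 6 = 50.0322
β = Cov / Var(R_m) = 75.2900 / 50.0322 = 1.5048
MRP = 12.4% − 5.4% = 7.00%
E(R) = R_f + β × MRP = 5.4% + 1.5048 × 7.0% = 15.93%

15.93%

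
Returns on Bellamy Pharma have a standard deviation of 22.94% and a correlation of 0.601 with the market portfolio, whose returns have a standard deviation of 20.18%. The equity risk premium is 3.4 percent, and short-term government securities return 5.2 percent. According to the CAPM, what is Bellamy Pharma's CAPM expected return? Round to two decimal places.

β = ρ × σ_i / σ_m = 0.601 × 22.94% / 20.18% = 0.6832
E(R) = 5.2% + 0.6832 × 3.4% = 7.52%

7.52%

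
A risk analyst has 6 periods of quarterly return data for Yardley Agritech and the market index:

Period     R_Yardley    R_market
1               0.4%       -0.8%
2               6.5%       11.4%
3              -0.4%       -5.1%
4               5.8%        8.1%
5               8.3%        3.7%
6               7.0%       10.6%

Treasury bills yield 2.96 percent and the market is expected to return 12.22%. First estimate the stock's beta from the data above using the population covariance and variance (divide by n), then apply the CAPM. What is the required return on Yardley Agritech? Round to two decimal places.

Mean R_i = (0.4 + 6.5 − 0.4 + 5.8 + 8.3 + 7.0) / 6 = 4.6000%
Mean R_m = (-0.8 + 11.4 − 5.1 + 8.1 + 3.7 + 10.6) / 6 = 4.6500%
Σ(R_i − R̄_i)(R_m − R̄_m) = 99.3700  ⇒  Cov = 99.3700 / 6 = 16.5617
Σ(R_m − R̄_m)² = 218.5350  ⇒  Var(R_m) = 218.5350 / 6 = 36.4225
β = Cov / Var(R_m) = 16.5617 / 36.4225 = 0.4547
MRP = 12.22% − 2.96% = 9.26%
E(R) = R_f + β × MRP = 2.96% + 0.4547 × 9.26% = 7.17%

7.17%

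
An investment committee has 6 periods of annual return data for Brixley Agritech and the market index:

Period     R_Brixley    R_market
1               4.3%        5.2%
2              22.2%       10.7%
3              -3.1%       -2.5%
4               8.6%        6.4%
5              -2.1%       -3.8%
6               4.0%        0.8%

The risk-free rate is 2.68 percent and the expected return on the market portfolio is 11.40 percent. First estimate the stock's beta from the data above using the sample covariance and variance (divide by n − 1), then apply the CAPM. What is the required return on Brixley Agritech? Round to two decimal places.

Mean R_i = (4.3 + 22.2 − 3.1 + 8.6 − 2.1 + 4.0) / 6 = 5.6500%
Mean R_m = (5.2 + 10.7 − 2.5 + 6.4 − 3.8 + 0.8) / 6 = 2.8000%
Σ(R_i − R̄_i)(R_m − R̄_m) = 238.9500  ⇒  Cov = 238.9500 / 5 = 47.7900
Σ(R_m − R̄_m)² = 156.7800  ⇒  Var(R_m) = 156.7800 / 5 = 31.3560
β = Cov / Var(R_m) = 47.7900 / 31.3560 = 1.5241
MRP = 11.40% − 2.68% = 8.72%
E(R) = R_f + β × MRP = 2.68% + 1.5241 × 8.72% = 15.97%

15.97%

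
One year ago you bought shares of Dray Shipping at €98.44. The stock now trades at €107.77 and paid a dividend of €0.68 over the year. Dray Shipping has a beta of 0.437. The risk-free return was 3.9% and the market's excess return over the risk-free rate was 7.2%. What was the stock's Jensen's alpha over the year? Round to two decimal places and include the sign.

Realised HPR = (P1 + D1 − P0) / P0 = (107.77 + 0.68 − 98.44) / 98.44 = 10.01 / 98.44 = 10.1686%
CAPM required = R_f + β·MRP = 3.9% + 0.437 × 7.2% = 7.0464%
α = realised − required = 10.1686% − 7.0464% = +3.12%

+3.12%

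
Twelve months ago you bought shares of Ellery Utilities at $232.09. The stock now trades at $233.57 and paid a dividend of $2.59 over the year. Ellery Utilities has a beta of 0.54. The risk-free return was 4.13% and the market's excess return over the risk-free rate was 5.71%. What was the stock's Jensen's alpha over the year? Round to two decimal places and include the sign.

-5.46%

Realised HPR = (P1 + D1 − P0) / P0 = (233.57 + 2.59 − 232.09) / 232.09 = 4.07 / 232.09 = 1.7536%
CAPM required = R_f + β·MRP = 4.13% + 0.54 × 5.71% = 7.2134%
α = realised − required = 1.7536% − 7.2134% = -5.46%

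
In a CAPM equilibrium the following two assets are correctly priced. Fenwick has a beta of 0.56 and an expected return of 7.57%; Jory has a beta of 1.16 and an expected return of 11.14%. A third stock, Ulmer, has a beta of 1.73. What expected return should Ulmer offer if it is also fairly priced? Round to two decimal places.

14.53%

MRP (SML slope) = (11.14% − 7.57%) / (1.16 − 0.56) = 3.57% / 0.60 = 5.9500%
R_f (intercept) = 7.57% − 0.56 × 5.9500% = 4.2380%
E(R_Ulmer) = R_f + β × MRP = 4.2380% + 1.73 × 5.9500% = 14.53%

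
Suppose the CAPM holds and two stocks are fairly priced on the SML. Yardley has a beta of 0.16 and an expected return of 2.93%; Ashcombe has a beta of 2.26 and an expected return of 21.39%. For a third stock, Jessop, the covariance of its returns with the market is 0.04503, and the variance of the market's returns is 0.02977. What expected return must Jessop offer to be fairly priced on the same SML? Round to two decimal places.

MRP = (21.39% − 2.93%) / (2.26 − 0.16) = 8.7905%
R_f = 2.93% − 0.16 × 8.7905% = 1.5235%
β_Jessop = Cov / Var(R_m) = 0.04503 / 0.02977 = 1.5126
E(R_Jessop) = R_f + β × MRP = 1.5235% + 1.5126 × 8.7905% = 14.82%

14.82%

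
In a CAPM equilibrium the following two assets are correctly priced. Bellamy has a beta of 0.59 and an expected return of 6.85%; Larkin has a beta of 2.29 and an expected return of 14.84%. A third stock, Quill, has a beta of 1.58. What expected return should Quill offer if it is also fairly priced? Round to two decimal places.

11.50%

MRP (SML slope) = (14.84% − 6.85%) / (2.29 − 0.59) = 7.99% / 1.70 = 4.7000%
R_f (intercept) = 6.85% − 0.59 × 4.7000% = 4.0770%
E(R_Quill) = R_f + β × MRP = 4.0770% + 1.58 × 4.7000% = 11.50%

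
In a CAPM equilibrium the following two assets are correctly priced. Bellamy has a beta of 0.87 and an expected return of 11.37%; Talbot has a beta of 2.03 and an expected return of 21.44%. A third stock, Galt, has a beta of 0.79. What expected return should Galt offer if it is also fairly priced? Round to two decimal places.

10.68%

MRP (SML slope) = (21.44% − 11.37%) / (2.03 − 0.87) = 10.07% / 1.16 = 8.6810%
R_f (intercept) = 11.37% − 0.87 × 8.6810% = 3.8175%
E(R_Galt) = R_f + β × MRP = 3.8175% + 0.79 × 8.6810% = 10.68%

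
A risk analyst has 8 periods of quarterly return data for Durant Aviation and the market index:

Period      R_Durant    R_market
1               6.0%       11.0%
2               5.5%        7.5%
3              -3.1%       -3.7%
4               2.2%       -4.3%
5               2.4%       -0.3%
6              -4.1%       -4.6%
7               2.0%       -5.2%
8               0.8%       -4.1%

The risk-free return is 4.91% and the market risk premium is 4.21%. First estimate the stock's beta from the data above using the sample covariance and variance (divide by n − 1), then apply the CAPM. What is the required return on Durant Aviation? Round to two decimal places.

Mean R_i = (6.0 + 5.5 − 3.1 + 2.2 + 2.4 − 4.1 + 2.0 + 0.8) / 8 = 1.4625%
Mean R_m = (11.0 + 7.5 − 3.7 − 4.3 − 0.3 − 4.6 − 5.2 − 4.1) / 8 = -0.4625%
Σ(R_i − R̄_i)(R_m − R̄_m) = 119.1313  ⇒  Cov = 119.1313 / 7 = 17.0188
Σ(R_m − R̄_m)² = 272.8188  ⇒  Var(R_m) = 272.8188 / 7 = 38.9741
β = Cov / Var(R_m) = 17.0188 / 38.9741 = 0.4367
E(R) = R_f + β × MRP = 4.91% + 0.4367 × 4.21% = 6.75%

6.75%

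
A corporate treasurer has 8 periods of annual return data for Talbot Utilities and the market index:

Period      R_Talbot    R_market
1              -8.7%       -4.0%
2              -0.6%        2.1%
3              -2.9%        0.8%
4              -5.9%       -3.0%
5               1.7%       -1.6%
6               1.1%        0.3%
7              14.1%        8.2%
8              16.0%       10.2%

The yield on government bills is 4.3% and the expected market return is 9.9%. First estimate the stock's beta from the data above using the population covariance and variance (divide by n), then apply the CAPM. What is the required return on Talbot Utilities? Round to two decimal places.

13.53%

Mean R_i = (-8.7 − 0.6 − 2.9 − 5.9 + 1.7 + 1.1 + 14.1 + 16.0) / 8 = 1.8500%
Mean R_m = (-4.0 + 2.1 + 0.8 − 3.0 − 1.6 + 0.3 + 8.2 + 10.2) / 8 = 1.6250%
Σ(R_i − R̄_i)(R_m − R̄_m) = 301.3000  ⇒  Cov = 301.3000 / 8 = 37.6625
Σ(R_m − R̄_m)² = 182.8550  ⇒  Var(R_m) = 182.8550 / 8 = 22.8569
β = Cov / Var(R_m) = 37.6625 / 22.8569 = 1.6478
MRP = 9.9% − 4.3% = 5.60%
E(R) = R_f + β × MRP = 4.3% + 1.6478 × 5.6% = 13.53%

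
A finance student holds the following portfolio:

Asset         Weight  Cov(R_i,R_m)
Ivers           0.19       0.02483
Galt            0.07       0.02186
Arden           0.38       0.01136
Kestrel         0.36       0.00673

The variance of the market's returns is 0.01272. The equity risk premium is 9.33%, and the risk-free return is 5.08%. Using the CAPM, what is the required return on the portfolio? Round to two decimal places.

β_Ivers = 0.02483 / 0.01272 = 1.9520
β_Galt = 0.02186 / 0.01272 = 1.7186
β_Arden = 0.01136 / 0.01272 = 0.8931
β_Kestrel = 0.00673 / 0.01272 = 0.5291
β_P = Σ w_i β_i = 0.19×1.9520 + 0.07×1.7186 + 0.38×0.8931 + 0.36×0.5291 = 1.0210
E(R_P) = R_f + β_P × MRP = 5.08% + 1.0210 × 9.33% = 14.61%

14.61%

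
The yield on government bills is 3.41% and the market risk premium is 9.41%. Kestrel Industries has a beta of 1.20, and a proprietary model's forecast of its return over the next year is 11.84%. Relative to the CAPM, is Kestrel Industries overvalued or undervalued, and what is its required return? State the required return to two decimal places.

Required return = R_f + β·MRP = 3.41% + 1.20 × 9.41% = 14.70%
Forecast 11.84% < required 14.70% → the stock plots below the SML → overvalued.

Overvalued; required return 14.70%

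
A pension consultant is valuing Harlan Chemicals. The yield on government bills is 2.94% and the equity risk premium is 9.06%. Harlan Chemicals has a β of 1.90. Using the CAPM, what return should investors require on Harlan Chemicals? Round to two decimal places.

E(R) = R_f + β × MRP = 2.94% + 1.90 × 9.06% = 20.15%

20.15%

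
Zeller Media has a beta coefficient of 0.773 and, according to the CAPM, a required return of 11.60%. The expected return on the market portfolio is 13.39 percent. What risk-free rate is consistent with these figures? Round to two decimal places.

E(R) = R_f + β(E(R_m) − R_f) = R_f(1 − β) + β·E(R_m)
11.60% = R_f × (1 − 0.773) + 0.773 × 13.39%
11.60% = R_f × 0.227 + 10.35047%
R_f = (11.60% − 10.35047%) / 0.227 = 5.50%

5.50%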